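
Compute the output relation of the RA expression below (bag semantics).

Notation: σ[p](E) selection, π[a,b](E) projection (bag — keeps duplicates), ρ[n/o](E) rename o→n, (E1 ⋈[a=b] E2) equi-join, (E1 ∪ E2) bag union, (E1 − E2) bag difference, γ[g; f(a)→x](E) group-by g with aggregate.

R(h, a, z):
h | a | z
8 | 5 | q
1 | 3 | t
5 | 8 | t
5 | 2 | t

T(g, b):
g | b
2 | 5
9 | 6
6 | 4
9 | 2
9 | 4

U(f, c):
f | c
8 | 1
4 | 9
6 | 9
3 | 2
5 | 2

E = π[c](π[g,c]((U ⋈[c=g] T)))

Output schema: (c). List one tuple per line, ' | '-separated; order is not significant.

Row counts bottom-up:
  U → 5
  T → 5
  (U ⋈[c=g] T) → 8
  π[g,c]((U ⋈[c=g] T)) → 8
  π[c](π[g,c]((U ⋈[c=g] T))) → 8

== RESULT ==
c
2
2
9
9
9
9
9
9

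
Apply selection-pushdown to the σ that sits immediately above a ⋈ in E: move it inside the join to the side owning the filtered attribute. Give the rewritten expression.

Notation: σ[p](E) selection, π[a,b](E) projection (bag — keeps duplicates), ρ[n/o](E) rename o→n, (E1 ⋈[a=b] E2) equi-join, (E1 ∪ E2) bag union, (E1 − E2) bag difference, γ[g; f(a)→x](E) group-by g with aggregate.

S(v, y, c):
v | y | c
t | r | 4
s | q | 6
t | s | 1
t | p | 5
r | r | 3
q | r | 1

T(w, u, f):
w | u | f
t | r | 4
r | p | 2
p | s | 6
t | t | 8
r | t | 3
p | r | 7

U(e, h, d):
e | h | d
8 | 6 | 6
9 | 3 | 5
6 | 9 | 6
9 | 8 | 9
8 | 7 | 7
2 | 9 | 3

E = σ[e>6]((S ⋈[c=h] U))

σ filters on e, owned by the right side.
E' = (S ⋈[c=h] σ[e>6](U))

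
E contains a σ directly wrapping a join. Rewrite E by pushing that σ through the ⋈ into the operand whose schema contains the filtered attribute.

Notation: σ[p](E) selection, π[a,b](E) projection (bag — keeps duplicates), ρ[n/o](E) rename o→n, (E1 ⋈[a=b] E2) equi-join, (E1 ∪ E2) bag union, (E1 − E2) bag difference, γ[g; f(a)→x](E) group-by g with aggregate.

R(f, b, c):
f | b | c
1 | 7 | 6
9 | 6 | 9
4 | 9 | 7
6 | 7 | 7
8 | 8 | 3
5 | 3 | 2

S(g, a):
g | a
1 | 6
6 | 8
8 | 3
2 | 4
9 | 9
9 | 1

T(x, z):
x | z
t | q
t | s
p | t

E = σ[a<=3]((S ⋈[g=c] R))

σ filters on a, owned by the left side.
E' = (σ[a<=3](S) ⋈[g=c] R)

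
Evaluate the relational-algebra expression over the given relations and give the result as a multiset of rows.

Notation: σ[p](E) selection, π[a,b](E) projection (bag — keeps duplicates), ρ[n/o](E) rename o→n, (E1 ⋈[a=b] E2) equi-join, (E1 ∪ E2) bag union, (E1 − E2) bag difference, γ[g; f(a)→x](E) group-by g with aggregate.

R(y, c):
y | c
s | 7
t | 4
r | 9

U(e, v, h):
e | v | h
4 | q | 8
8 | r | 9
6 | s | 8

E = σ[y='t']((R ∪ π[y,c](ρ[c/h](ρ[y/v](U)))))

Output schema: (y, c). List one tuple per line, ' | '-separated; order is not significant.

Per-node cardinality:
  R → 3
  U → 3
  ρ[y/v](U) → 3
  ρ[c/h](ρ[y/v](U)) → 3
  π[y,c](ρ[c/h](ρ[y/v](U))) → 3
  (R ∪ π[y,c](ρ[c/h](ρ[y/v](U)))) → 6
  σ[y='t']((R ∪ π[y,c](ρ[c/h](ρ[y/v](U))))) → 1

== RESULT ==
y | c
t | 4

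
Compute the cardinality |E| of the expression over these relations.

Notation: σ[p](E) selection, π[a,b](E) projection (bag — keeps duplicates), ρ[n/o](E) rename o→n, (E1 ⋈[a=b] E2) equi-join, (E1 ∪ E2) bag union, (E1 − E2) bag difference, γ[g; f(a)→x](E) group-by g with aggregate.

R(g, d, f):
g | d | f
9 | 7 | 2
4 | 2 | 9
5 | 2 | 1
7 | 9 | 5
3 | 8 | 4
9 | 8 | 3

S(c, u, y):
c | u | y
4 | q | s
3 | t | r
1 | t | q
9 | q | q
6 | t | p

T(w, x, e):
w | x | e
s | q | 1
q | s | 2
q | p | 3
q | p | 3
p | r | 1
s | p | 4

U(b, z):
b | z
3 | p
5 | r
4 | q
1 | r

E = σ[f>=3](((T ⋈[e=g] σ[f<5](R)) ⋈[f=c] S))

Subexpression sizes:
  T → 6
  R → 6
  σ[f<5](R) → 4
  (T ⋈[e=g] σ[f<5](R)) → 2
  S → 5
  ((T ⋈[e=g] σ[f<5](R)) ⋈[f=c] S) → 2
  σ[f>=3](((T ⋈[e=g] σ[f<5](R)) ⋈[f=c] S)) → 2

|E| = 2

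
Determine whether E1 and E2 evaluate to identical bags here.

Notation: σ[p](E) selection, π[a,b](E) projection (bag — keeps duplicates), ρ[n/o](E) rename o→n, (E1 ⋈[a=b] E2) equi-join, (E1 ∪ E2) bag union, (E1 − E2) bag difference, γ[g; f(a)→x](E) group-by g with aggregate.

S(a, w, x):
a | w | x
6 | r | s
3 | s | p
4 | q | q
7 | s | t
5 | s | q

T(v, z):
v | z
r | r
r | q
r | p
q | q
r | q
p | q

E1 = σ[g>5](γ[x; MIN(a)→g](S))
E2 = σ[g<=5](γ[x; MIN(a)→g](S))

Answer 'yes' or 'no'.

E1 row counts bottom-up:
  S → 5
  γ[x; MIN(a)→g](S) → 4
  σ[g>5](γ[x; MIN(a)→g](S)) → 2
E2 row counts bottom-up:
  S → 5
  γ[x; MIN(a)→g](S) → 4
  σ[g<=5](γ[x; MIN(a)→g](S)) → 2

E1 result:
x | g
s | 6
t | 7
E2 result:
x | g
p | 3
q | 4
Witness: ('q', 4) appears 0× in E1 but 1× in E2.

no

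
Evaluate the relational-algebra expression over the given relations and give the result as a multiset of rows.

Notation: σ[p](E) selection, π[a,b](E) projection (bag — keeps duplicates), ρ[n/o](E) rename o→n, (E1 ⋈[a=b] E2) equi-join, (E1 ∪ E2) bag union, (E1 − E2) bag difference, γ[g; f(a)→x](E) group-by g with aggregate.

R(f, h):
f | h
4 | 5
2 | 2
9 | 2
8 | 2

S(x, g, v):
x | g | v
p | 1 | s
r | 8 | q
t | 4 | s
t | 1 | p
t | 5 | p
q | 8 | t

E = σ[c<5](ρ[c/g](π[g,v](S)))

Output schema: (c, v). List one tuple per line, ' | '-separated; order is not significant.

Row counts bottom-up:
  S → 6
  π[g,v](S) → 6
  ρ[c/g](π[g,v](S)) → 6
  σ[c<5](ρ[c/g](π[g,v](S))) → 3

== RESULT ==
c | v
1 | p
1 | s
4 | s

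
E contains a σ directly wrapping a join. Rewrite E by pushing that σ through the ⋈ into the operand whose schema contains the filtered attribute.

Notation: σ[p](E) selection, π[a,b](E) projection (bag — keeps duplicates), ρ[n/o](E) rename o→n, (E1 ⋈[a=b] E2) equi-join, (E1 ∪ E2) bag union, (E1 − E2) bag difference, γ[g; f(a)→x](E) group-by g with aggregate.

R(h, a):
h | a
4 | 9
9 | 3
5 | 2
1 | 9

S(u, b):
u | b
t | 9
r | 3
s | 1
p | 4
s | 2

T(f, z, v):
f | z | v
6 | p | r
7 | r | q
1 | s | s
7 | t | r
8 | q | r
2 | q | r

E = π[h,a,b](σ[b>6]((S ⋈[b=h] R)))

σ filters on b, owned by the left side.
E' = π[h,a,b]((σ[b>6](S) ⋈[b=h] R))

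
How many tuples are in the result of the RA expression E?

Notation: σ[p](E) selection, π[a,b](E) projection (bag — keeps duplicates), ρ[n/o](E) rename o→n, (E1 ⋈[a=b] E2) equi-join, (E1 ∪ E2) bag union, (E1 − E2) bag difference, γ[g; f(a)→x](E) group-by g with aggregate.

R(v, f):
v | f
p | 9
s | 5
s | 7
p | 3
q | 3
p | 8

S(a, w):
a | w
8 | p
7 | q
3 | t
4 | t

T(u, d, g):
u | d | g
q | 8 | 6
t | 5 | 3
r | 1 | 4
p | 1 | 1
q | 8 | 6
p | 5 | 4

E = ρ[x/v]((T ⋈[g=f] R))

Subexpression sizes:
  T → 6
  R → 6
  (T ⋈[g=f] R) → 2
  ρ[x/v]((T ⋈[g=f] R)) → 2

|E| = 2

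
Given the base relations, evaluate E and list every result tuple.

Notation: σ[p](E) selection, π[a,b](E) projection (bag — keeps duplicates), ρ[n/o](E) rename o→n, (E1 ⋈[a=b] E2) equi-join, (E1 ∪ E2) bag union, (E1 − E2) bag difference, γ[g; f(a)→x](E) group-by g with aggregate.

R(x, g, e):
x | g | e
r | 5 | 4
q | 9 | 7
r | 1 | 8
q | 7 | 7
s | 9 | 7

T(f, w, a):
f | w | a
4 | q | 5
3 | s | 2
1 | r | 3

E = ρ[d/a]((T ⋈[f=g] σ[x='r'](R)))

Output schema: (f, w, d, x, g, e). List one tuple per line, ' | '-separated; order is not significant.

Stepwise |·|:
  T → 3
  R → 5
  σ[x='r'](R) → 2
  (T ⋈[f=g] σ[x='r'](R)) → 1
  ρ[d/a]((T ⋈[f=g] σ[x='r'](R))) → 1

== RESULT ==
f | w | d | x | g | e
1 | r | 3 | r | 1 | 8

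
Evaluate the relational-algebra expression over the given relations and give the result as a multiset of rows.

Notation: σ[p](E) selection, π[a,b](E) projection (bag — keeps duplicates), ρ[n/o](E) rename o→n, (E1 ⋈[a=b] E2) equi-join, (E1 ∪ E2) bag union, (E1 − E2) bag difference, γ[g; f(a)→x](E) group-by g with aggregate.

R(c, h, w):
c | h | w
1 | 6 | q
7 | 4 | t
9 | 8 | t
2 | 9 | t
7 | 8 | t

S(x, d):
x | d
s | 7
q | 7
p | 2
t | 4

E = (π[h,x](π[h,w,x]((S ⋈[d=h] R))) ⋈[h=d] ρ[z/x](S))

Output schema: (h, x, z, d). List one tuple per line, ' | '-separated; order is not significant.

Subexpression sizes:
  S → 4
  R → 5
  (S ⋈[d=h] R) → 1
  π[h,w,x]((S ⋈[d=h] R)) → 1
  π[h,x](π[h,w,x]((S ⋈[d=h] R))) → 1
  S → 4
  ρ[z/x](S) → 4
  (π[h,x](π[h,w,x]((S ⋈[d=h] R))) ⋈[h=d] ρ[z/x](S)) → 1

== RESULT ==
h | x | z | d
4 | t | t | 4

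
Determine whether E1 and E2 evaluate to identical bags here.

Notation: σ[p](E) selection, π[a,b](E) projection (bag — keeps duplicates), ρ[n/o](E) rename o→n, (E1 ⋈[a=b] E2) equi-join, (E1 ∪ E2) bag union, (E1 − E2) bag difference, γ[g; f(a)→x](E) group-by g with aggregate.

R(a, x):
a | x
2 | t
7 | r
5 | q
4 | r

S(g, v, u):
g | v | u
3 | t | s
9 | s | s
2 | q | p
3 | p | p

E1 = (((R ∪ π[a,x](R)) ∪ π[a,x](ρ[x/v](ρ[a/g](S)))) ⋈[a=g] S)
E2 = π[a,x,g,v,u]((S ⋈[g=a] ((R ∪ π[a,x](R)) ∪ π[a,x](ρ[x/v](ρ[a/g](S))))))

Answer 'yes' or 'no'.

E1 per-node cardinality:
  R → 4
  R → 4
  π[a,x](R) → 4
  (R ∪ π[a,x](R)) → 8
  S → 4
  ρ[a/g](S) → 4
  ρ[x/v](ρ[a/g](S)) → 4
  π[a,x](ρ[x/v](ρ[a/g](S))) → 4
  ((R ∪ π[a,x](R)) ∪ π[a,x](ρ[x/v](ρ[a/g](S)))) → 12
  S → 4
  (((R ∪ π[a,x](R)) ∪ π[a,x](ρ[x/v](ρ[a/g](S)))) ⋈[a=g] S) → 8
E2 per-node cardinality:
  S → 4
  R → 4
  R → 4
  π[a,x](R) → 4
  (R ∪ π[a,x](R)) → 8
  S → 4
  ρ[a/g](S) → 4
  ρ[x/v](ρ[a/g](S)) → 4
  π[a,x](ρ[x/v](ρ[a/g](S))) → 4
  ((R ∪ π[a,x](R)) ∪ π[a,x](ρ[x/v](ρ[a/g](S)))) → 12
  (S ⋈[g=a] ((R ∪ π[a,x](R)) ∪ π[a,x](ρ[x/v](ρ[a/g](S))))) → 8
  π[a,x,g,v,u]((S ⋈[g=a] ((R ∪ π[a,x](R)) ∪ π[a,x](ρ[x/v](ρ[a/g](S)))))) → 8

E1 and E2 produce the same multiset:
a | x | g | v | u
2 | q | 2 | q | p
2 | t | 2 | q | p
2 | t | 2 | q | p
3 | p | 3 | p | p
3 | p | 3 | t | s
3 | t | 3 | p | p
3 | t | 3 | t | s
9 | s | 9 | s | s

yes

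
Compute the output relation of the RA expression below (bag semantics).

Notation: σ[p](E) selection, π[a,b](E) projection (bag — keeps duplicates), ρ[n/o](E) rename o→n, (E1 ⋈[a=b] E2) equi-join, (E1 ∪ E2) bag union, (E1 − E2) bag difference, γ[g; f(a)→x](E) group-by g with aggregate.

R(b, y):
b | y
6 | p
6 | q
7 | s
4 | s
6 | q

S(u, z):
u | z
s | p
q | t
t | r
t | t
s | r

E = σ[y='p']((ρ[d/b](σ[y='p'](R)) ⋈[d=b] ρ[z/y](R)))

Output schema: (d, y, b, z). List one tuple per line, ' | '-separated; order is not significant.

Subexpression sizes:
  R → 5
  σ[y='p'](R) → 1
  ρ[d/b](σ[y='p'](R)) → 1
  R → 5
  ρ[z/y](R) → 5
  (ρ[d/b](σ[y='p'](R)) ⋈[d=b] ρ[z/y](R)) → 3
  σ[y='p']((ρ[d/b](σ[y='p'](R)) ⋈[d=b] ρ[z/y](R))) → 3

== RESULT ==
d | y | b | z
6 | p | 6 | p
6 | p | 6 | q
6 | p | 6 | q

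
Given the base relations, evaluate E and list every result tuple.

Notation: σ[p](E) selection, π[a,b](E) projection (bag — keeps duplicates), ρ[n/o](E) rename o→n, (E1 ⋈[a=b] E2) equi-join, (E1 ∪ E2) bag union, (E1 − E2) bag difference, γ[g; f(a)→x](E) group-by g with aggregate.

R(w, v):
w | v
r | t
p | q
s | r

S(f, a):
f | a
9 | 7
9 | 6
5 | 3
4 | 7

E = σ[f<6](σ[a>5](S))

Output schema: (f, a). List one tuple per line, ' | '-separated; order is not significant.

Per-node cardinality:
  S → 4
  σ[a>5](S) → 3
  σ[f<6](σ[a>5](S)) → 1

== RESULT ==
f | a
4 | 7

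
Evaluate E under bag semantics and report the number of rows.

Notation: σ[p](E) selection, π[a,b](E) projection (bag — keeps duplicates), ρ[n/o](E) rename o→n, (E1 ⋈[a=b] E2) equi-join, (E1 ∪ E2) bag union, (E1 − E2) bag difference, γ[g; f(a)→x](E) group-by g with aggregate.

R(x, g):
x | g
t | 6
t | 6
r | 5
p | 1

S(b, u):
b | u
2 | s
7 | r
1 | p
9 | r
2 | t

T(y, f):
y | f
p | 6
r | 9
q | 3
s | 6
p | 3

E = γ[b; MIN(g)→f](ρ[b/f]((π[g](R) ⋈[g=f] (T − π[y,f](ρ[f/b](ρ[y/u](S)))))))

Stepwise |·|:
  R → 4
  π[g](R) → 4
  T → 5
  S → 5
  ρ[y/u](S) → 5
  ρ[f/b](ρ[y/u](S)) → 5
  π[y,f](ρ[f/b](ρ[y/u](S))) → 5
  (T − π[y,f](ρ[f/b](ρ[y/u](S)))) → 4
  (π[g](R) ⋈[g=f] (T − π[y,f](ρ[f/b](ρ[y/u](S))))) → 4
  ρ[b/f]((π[g](R) ⋈[g=f] (T − π[y,f](ρ[f/b](ρ[y/u](S)))))) → 4
  γ[b; MIN(g)→f](ρ[b/f]((π[g](R) ⋈[g=f] (T − π[y,f](ρ[f/b](ρ[y/u](S))))))) → 1

|E| = 1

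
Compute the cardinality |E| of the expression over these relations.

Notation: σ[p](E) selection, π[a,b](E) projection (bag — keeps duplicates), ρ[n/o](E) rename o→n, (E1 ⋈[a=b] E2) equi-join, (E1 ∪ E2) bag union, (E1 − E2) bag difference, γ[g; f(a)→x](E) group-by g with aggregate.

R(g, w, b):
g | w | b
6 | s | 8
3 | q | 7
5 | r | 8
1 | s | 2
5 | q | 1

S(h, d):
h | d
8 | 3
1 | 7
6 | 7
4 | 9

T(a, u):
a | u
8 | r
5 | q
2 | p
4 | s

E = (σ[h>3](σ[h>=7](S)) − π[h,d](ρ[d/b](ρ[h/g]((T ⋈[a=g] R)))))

Stepwise |·|:
  S → 4
  σ[h>=7](S) → 1
  σ[h>3](σ[h>=7](S)) → 1
  T → 4
  R → 5
  (T ⋈[a=g] R) → 2
  ρ[h/g]((T ⋈[a=g] R)) → 2
  ρ[d/b](ρ[h/g]((T ⋈[a=g] R))) → 2
  π[h,d](ρ[d/b](ρ[h/g]((T ⋈[a=g] R)))) → 2
  (σ[h>3](σ[h>=7](S)) − π[h,d](ρ[d/b](ρ[h/g]((T ⋈[a=g] R))))) → 1

|E| = 1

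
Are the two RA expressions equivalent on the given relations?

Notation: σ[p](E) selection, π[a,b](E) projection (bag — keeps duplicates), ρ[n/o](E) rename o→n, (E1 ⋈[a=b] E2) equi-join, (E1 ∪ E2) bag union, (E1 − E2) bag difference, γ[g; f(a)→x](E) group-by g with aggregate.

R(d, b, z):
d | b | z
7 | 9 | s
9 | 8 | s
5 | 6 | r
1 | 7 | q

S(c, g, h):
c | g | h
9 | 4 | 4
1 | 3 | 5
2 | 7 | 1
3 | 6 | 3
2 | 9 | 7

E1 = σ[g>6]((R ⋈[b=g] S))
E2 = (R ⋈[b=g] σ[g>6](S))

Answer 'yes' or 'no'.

E1 subexpression sizes:
  R → 4
  S → 5
  (R ⋈[b=g] S) → 3
  σ[g>6]((R ⋈[b=g] S)) → 2
E2 subexpression sizes:
  R → 4
  S → 5
  σ[g>6](S) → 2
  (R ⋈[b=g] σ[g>6](S)) → 2

E1 and E2 produce the same multiset:
d | b | z | c | g | h
1 | 7 | q | 2 | 7 | 1
7 | 9 | s | 2 | 9 | 7

yes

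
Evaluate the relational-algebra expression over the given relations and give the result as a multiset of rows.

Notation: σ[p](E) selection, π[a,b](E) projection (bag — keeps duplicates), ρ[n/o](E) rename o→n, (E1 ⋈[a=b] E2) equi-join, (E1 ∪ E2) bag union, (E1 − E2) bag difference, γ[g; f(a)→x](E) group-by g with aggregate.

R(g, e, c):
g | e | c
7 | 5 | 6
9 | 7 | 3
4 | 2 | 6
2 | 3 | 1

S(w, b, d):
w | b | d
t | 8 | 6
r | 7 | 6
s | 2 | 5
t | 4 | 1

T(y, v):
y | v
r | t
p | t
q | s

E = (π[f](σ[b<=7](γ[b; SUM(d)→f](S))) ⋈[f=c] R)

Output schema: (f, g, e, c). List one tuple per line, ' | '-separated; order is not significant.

Stepwise |·|:
  S → 4
  γ[b; SUM(d)→f](S) → 4
  σ[b<=7](γ[b; SUM(d)→f](S)) → 3
  π[f](σ[b<=7](γ[b; SUM(d)→f](S))) → 3
  R → 4
  (π[f](σ[b<=7](γ[b; SUM(d)→f](S))) ⋈[f=c] R) → 3

== RESULT ==
f | g | e | c
1 | 2 | 3 | 1
6 | 4 | 2 | 6
6 | 7 | 5 | 6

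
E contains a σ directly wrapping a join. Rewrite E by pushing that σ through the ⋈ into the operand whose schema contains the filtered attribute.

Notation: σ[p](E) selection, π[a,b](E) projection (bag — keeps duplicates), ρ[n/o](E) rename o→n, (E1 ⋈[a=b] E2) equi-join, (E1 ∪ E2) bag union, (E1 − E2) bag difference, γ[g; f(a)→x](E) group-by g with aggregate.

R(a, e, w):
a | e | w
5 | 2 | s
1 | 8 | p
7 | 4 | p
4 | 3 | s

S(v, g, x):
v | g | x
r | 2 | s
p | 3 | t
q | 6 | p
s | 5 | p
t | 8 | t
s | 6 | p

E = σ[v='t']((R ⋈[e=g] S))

σ filters on v, owned by the right side.
E' = (R ⋈[e=g] σ[v='t'](S))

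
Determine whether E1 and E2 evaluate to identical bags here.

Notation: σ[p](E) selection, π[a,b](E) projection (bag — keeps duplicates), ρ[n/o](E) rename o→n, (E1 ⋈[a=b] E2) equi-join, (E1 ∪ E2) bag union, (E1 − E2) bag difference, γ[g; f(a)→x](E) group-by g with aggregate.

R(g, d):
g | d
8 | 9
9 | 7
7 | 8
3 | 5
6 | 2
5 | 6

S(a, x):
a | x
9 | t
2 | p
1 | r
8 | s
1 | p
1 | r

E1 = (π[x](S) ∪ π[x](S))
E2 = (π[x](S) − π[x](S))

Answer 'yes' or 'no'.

E1 subexpression sizes:
  S → 6
  π[x](S) → 6
  S → 6
  π[x](S) → 6
  (π[x](S) ∪ π[x](S)) → 12
E2 subexpression sizes:
  S → 6
  π[x](S) → 6
  S → 6
  π[x](S) → 6
  (π[x](S) − π[x](S)) → 0

E1 result:
x
p
p
p
p
r
r
r
r
s
s
t
t
E2 result:
x
(0 rows)
Witness: ('p',) appears 4× in E1 but 0× in E2.

no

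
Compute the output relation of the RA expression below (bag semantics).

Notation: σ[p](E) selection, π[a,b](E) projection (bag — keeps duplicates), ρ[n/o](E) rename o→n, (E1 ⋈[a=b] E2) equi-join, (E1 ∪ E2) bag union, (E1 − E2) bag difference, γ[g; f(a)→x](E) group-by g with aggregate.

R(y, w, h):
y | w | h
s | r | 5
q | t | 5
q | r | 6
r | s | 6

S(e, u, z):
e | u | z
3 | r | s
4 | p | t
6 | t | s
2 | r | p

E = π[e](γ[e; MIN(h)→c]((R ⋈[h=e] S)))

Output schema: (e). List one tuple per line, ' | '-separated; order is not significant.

Row counts bottom-up:
  R → 4
  S → 4
  (R ⋈[h=e] S) → 2
  γ[e; MIN(h)→c]((R ⋈[h=e] S)) → 1
  π[e](γ[e; MIN(h)→c]((R ⋈[h=e] S))) → 1

== RESULT ==
e
6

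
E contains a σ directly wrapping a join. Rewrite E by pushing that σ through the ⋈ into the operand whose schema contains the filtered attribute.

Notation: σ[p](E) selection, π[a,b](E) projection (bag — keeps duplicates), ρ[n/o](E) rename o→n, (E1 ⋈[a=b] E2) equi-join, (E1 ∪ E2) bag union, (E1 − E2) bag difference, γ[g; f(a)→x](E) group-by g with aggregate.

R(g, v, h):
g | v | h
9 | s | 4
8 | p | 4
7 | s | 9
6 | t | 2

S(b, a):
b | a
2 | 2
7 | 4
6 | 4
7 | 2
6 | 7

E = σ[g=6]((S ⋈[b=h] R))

σ filters on g, owned by the right side.
E' = (S ⋈[b=h] σ[g=6](R))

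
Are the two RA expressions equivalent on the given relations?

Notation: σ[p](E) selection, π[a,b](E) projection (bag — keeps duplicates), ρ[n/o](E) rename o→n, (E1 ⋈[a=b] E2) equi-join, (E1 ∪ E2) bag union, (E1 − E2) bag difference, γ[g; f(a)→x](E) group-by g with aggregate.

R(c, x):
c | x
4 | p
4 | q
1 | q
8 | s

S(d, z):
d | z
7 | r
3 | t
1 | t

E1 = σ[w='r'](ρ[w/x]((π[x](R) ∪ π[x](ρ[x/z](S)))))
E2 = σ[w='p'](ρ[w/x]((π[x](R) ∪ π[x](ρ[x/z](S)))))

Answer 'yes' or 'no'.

E1 stepwise |·|:
  R → 4
  π[x](R) → 4
  S → 3
  ρ[x/z](S) → 3
  π[x](ρ[x/z](S)) → 3
  (π[x](R) ∪ π[x](ρ[x/z](S))) → 7
  ρ[w/x]((π[x](R) ∪ π[x](ρ[x/z](S)))) → 7
  σ[w='r'](ρ[w/x]((π[x](R) ∪ π[x](ρ[x/z](S))))) → 1
E2 stepwise |·|:
  R → 4
  π[x](R) → 4
  S → 3
  ρ[x/z](S) → 3
  π[x](ρ[x/z](S)) → 3
  (π[x](R) ∪ π[x](ρ[x/z](S))) → 7
  ρ[w/x]((π[x](R) ∪ π[x](ρ[x/z](S)))) → 7
  σ[w='p'](ρ[w/x]((π[x](R) ∪ π[x](ρ[x/z](S))))) → 1

E1 result:
w
r
E2 result:
w
p
Witness: ('p',) appears 0× in E1 but 1× in E2.

no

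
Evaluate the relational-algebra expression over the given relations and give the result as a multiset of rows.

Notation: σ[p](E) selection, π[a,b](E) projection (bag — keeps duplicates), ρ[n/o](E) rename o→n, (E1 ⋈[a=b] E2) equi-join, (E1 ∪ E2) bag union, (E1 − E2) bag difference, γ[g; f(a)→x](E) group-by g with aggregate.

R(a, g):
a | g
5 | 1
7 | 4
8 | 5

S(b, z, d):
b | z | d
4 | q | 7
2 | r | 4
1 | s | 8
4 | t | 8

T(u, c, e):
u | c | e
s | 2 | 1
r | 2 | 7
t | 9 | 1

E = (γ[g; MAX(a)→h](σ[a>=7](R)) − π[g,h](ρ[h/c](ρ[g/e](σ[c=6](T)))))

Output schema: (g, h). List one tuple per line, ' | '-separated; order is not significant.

Subexpression sizes:
  R → 3
  σ[a>=7](R) → 2
  γ[g; MAX(a)→h](σ[a>=7](R)) → 2
  T → 3
  σ[c=6](T) → 0
  ρ[g/e](σ[c=6](T)) → 0
  ρ[h/c](ρ[g/e](σ[c=6](T))) → 0
  π[g,h](ρ[h/c](ρ[g/e](σ[c=6](T)))) → 0
  (γ[g; MAX(a)→h](σ[a>=7](R)) − π[g,h](ρ[h/c](ρ[g/e](σ[c=6](T))))) → 2

== RESULT ==
g | h
4 | 7
5 | 8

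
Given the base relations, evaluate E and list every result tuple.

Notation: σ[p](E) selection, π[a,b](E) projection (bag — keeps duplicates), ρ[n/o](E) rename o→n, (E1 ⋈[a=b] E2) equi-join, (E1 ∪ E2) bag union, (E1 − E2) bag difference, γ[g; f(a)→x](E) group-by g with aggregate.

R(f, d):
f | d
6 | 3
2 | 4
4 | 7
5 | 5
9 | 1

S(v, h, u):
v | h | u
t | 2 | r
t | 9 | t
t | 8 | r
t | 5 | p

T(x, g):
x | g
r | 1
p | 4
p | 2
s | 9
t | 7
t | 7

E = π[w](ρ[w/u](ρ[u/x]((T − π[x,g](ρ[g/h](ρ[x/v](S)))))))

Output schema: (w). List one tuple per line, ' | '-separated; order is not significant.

Stepwise |·|:
  T → 6
  S → 4
  ρ[x/v](S) → 4
  ρ[g/h](ρ[x/v](S)) → 4
  π[x,g](ρ[g/h](ρ[x/v](S))) → 4
  (T − π[x,g](ρ[g/h](ρ[x/v](S)))) → 6
  ρ[u/x]((T − π[x,g](ρ[g/h](ρ[x/v](S))))) → 6
  ρ[w/u](ρ[u/x]((T − π[x,g](ρ[g/h](ρ[x/v](S)))))) → 6
  π[w](ρ[w/u](ρ[u/x]((T − π[x,g](ρ[g/h](ρ[x/v](S))))))) → 6

== RESULT ==
w
p
p
r
s
t
t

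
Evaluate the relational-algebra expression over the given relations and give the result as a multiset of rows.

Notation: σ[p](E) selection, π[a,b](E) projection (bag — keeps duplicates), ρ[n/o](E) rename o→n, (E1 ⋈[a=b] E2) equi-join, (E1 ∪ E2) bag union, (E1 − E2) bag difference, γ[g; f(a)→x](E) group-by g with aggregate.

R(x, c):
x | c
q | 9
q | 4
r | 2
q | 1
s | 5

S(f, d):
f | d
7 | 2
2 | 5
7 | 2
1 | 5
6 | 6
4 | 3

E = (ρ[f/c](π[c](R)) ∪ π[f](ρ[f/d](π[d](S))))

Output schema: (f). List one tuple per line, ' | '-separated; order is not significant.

Per-node cardinality:
  R → 5
  π[c](R) → 5
  ρ[f/c](π[c](R)) → 5
  S → 6
  π[d](S) → 6
  ρ[f/d](π[d](S)) → 6
  π[f](ρ[f/d](π[d](S))) → 6
  (ρ[f/c](π[c](R)) ∪ π[f](ρ[f/d](π[d](S)))) → 11

== RESULT ==
f
1
2
2
2
3
4
5
5
5
6
9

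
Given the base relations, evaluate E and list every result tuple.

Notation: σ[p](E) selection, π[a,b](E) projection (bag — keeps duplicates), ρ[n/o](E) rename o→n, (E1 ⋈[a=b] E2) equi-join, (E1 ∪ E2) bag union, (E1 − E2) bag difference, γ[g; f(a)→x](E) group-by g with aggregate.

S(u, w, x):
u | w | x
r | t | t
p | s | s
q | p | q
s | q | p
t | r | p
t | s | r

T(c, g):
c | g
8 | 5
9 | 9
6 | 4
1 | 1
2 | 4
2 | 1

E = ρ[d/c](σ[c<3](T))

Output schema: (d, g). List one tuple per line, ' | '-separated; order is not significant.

Subexpression sizes:
  T → 6
  σ[c<3](T) → 3
  ρ[d/c](σ[c<3](T)) → 3

== RESULT ==
d | g
1 | 1
2 | 1
2 | 4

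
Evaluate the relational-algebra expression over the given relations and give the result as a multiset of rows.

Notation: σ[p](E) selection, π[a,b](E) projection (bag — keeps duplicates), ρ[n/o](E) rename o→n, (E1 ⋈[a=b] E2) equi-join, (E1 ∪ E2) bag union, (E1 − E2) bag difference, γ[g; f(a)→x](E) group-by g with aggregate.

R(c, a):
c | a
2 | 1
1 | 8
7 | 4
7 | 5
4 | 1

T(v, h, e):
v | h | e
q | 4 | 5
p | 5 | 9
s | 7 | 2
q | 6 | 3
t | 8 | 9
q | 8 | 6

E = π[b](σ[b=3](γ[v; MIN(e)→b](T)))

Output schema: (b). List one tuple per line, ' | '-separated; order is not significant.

Subexpression sizes:
  T → 6
  γ[v; MIN(e)→b](T) → 4
  σ[b=3](γ[v; MIN(e)→b](T)) → 1
  π[b](σ[b=3](γ[v; MIN(e)→b](T))) → 1

== RESULT ==
b
3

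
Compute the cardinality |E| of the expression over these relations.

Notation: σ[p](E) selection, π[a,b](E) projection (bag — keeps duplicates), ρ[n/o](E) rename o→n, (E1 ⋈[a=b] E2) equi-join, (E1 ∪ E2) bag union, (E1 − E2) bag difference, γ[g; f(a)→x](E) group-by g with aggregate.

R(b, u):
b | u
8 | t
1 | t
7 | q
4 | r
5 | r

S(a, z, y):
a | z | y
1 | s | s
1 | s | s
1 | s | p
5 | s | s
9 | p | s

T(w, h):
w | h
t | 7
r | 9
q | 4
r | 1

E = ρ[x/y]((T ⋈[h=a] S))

Per-node cardinality:
  T → 4
  S → 5
  (T ⋈[h=a] S) → 4
  ρ[x/y]((T ⋈[h=a] S)) → 4

|E| = 4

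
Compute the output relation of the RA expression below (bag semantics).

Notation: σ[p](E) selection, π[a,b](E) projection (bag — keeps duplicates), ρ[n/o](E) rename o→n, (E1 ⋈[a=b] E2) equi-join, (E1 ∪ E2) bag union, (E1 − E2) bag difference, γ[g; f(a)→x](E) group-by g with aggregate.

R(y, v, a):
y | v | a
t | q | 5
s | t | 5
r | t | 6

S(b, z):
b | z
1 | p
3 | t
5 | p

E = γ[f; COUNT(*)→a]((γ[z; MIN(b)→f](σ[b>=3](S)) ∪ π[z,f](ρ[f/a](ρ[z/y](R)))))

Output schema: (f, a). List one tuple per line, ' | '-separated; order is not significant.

Stepwise |·|:
  S → 3
  σ[b>=3](S) → 2
  γ[z; MIN(b)→f](σ[b>=3](S)) → 2
  R → 3
  ρ[z/y](R) → 3
  ρ[f/a](ρ[z/y](R)) → 3
  π[z,f](ρ[f/a](ρ[z/y](R))) → 3
  (γ[z; MIN(b)→f](σ[b>=3](S)) ∪ π[z,f](ρ[f/a](ρ[z/y](R)))) → 5
  γ[f; COUNT(*)→a]((γ[z; MIN(b)→f](σ[b>=3](S)) ∪ π[z,f](ρ[f/a](ρ[z/y](R))))) → 3

== RESULT ==
f | a
3 | 1
5 | 3
6 | 1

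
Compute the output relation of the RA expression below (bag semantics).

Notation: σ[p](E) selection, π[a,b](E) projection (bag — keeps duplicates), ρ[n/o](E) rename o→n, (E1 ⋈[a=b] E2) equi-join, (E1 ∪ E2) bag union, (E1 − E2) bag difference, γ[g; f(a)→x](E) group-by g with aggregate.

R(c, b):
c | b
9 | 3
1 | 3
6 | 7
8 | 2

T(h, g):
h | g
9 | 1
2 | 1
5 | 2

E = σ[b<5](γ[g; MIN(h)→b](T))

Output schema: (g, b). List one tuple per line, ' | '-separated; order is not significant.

Stepwise |·|:
  T → 3
  γ[g; MIN(h)→b](T) → 2
  σ[b<5](γ[g; MIN(h)→b](T)) → 1

== RESULT ==
g | b
1 | 2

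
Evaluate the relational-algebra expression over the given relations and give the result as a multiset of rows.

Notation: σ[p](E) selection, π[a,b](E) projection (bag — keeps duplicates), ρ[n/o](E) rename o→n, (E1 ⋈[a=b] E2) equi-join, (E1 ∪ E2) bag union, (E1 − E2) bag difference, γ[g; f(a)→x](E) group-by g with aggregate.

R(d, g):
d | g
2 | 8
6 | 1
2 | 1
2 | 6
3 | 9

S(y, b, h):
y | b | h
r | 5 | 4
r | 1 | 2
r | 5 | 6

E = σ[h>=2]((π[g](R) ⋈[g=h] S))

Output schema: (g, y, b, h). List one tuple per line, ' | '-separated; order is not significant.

Stepwise |·|:
  R → 5
  π[g](R) → 5
  S → 3
  (π[g](R) ⋈[g=h] S) → 1
  σ[h>=2]((π[g](R) ⋈[g=h] S)) → 1

== RESULT ==
g | y | b | h
6 | r | 5 | 6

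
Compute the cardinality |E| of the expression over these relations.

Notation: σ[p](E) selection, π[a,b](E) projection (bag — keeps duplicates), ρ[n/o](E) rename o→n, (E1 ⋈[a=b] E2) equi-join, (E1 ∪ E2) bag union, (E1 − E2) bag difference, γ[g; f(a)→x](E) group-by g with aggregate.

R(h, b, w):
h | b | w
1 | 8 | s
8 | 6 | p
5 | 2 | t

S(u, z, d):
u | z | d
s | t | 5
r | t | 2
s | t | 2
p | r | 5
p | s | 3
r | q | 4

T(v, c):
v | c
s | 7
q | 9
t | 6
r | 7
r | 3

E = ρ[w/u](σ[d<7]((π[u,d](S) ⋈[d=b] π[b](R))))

Subexpression sizes:
  S → 6
  π[u,d](S) → 6
  R → 3
  π[b](R) → 3
  (π[u,d](S) ⋈[d=b] π[b](R)) → 2
  σ[d<7]((π[u,d](S) ⋈[d=b] π[b](R))) → 2
  ρ[w/u](σ[d<7]((π[u,d](S) ⋈[d=b] π[b](R)))) → 2

|E| = 2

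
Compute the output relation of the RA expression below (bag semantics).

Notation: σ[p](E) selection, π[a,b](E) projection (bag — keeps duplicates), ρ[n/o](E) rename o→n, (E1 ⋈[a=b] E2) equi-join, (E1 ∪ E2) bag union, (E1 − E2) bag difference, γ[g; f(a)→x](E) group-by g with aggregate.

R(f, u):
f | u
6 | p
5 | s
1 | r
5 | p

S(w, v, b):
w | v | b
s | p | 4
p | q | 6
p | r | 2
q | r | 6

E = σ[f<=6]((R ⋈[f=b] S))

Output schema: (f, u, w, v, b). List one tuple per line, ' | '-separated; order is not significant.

Stepwise |·|:
  R → 4
  S → 4
  (R ⋈[f=b] S) → 2
  σ[f<=6]((R ⋈[f=b] S)) → 2

== RESULT ==
f | u | w | v | b
6 | p | p | q | 6
6 | p | q | r | 6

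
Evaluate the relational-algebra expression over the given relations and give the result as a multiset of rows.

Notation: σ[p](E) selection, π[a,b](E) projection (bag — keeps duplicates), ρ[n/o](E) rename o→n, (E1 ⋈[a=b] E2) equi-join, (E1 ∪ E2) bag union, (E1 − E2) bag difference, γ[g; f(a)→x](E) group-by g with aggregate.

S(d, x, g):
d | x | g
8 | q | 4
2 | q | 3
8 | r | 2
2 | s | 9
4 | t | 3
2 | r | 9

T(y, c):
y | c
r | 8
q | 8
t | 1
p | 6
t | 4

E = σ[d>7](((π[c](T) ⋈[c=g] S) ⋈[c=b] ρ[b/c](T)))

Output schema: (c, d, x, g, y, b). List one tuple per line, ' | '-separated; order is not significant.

Per-node cardinality:
  T → 5
  π[c](T) → 5
  S → 6
  (π[c](T) ⋈[c=g] S) → 1
  T → 5
  ρ[b/c](T) → 5
  ((π[c](T) ⋈[c=g] S) ⋈[c=b] ρ[b/c](T)) → 1
  σ[d>7](((π[c](T) ⋈[c=g] S) ⋈[c=b] ρ[b/c](T))) → 1

== RESULT ==
c | d | x | g | y | b
4 | 8 | q | 4 | t | 4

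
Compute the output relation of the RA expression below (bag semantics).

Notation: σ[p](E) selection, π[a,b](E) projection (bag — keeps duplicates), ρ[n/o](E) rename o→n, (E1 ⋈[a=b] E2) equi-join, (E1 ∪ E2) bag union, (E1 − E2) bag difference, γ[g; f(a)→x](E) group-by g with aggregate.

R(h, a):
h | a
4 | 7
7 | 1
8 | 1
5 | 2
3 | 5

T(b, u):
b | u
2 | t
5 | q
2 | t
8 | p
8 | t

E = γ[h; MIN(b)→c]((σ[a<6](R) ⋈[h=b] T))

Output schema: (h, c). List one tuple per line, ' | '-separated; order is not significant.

Stepwise |·|:
  R → 5
  σ[a<6](R) → 4
  T → 5
  (σ[a<6](R) ⋈[h=b] T) → 3
  γ[h; MIN(b)→c]((σ[a<6](R) ⋈[h=b] T)) → 2

== RESULT ==
h | c
5 | 5
8 | 8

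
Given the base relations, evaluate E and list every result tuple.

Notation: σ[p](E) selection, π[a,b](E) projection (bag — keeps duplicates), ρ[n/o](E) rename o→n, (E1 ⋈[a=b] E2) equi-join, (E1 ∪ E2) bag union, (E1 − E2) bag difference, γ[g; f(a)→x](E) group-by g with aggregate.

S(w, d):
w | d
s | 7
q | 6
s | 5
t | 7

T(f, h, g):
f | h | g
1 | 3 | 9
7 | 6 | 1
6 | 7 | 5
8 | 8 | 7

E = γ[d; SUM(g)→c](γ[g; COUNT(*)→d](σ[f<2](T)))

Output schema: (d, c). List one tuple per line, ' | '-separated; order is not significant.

Subexpression sizes:
  T → 4
  σ[f<2](T) → 1
  γ[g; COUNT(*)→d](σ[f<2](T)) → 1
  γ[d; SUM(g)→c](γ[g; COUNT(*)→d](σ[f<2](T))) → 1

== RESULT ==
d | c
1 | 9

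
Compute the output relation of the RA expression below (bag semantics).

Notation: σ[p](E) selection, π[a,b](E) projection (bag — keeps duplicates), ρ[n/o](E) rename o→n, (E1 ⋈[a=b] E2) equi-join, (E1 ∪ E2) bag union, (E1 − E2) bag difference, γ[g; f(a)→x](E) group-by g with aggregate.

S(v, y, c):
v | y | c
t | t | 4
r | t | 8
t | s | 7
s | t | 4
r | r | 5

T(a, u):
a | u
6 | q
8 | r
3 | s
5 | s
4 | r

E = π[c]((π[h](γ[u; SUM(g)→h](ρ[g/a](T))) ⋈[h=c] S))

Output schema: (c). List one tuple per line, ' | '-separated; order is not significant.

Per-node cardinality:
  T → 5
  ρ[g/a](T) → 5
  γ[u; SUM(g)→h](ρ[g/a](T)) → 3
  π[h](γ[u; SUM(g)→h](ρ[g/a](T))) → 3
  S → 5
  (π[h](γ[u; SUM(g)→h](ρ[g/a](T))) ⋈[h=c] S) → 1
  π[c]((π[h](γ[u; SUM(g)→h](ρ[g/a](T))) ⋈[h=c] S)) → 1

== RESULT ==
c
8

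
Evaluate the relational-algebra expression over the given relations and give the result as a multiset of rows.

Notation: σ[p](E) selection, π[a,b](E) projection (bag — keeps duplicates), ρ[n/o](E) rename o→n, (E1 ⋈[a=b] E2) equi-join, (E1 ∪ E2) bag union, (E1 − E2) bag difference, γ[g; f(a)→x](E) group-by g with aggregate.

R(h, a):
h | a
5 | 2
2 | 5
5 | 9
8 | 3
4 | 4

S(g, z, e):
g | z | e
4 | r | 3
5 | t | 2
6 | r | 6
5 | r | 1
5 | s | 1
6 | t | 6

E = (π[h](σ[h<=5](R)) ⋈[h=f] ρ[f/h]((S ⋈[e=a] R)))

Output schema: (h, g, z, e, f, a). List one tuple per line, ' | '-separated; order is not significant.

Per-node cardinality:
  R → 5
  σ[h<=5](R) → 4
  π[h](σ[h<=5](R)) → 4
  S → 6
  R → 5
  (S ⋈[e=a] R) → 2
  ρ[f/h]((S ⋈[e=a] R)) → 2
  (π[h](σ[h<=5](R)) ⋈[h=f] ρ[f/h]((S ⋈[e=a] R))) → 2

== RESULT ==
h | g | z | e | f | a
5 | 5 | t | 2 | 5 | 2
5 | 5 | t | 2 | 5 | 2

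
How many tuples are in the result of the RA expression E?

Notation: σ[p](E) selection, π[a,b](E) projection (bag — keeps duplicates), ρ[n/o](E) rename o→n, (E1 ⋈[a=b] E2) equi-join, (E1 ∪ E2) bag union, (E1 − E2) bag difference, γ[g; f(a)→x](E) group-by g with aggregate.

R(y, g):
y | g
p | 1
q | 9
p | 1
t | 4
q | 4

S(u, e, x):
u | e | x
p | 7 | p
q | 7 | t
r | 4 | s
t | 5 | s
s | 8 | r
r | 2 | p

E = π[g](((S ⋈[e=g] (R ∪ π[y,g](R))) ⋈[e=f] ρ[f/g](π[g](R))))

Subexpression sizes:
  S → 6
  R → 5
  R → 5
  π[y,g](R) → 5
  (R ∪ π[y,g](R)) → 10
  (S ⋈[e=g] (R ∪ π[y,g](R))) → 4
  R → 5
  π[g](R) → 5
  ρ[f/g](π[g](R)) → 5
  ((S ⋈[e=g] (R ∪ π[y,g](R))) ⋈[e=f] ρ[f/g](π[g](R))) → 8
  π[g](((S ⋈[e=g] (R ∪ π[y,g](R))) ⋈[e=f] ρ[f/g](π[g](R)))) → 8

|E| = 8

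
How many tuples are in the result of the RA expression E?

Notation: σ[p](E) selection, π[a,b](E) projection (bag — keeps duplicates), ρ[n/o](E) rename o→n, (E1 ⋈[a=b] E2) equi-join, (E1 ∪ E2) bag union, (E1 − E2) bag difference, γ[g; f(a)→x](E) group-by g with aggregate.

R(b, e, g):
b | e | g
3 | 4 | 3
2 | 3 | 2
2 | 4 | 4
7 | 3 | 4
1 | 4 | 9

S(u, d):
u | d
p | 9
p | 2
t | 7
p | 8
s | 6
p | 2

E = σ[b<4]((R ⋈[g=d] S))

Per-node cardinality:
  R → 5
  S → 6
  (R ⋈[g=d] S) → 3
  σ[b<4]((R ⋈[g=d] S)) → 3

|E| = 3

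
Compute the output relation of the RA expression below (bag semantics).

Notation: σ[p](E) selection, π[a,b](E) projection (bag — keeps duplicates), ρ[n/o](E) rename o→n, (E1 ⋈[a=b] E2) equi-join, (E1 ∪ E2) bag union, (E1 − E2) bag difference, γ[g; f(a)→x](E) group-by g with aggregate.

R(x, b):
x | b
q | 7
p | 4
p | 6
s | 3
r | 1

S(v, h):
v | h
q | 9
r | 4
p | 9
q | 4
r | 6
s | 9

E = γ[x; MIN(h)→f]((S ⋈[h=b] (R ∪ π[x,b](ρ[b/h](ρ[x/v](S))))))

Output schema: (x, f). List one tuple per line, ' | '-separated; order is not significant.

Row counts bottom-up:
  S → 6
  R → 5
  S → 6
  ρ[x/v](S) → 6
  ρ[b/h](ρ[x/v](S)) → 6
  π[x,b](ρ[b/h](ρ[x/v](S))) → 6
  (R ∪ π[x,b](ρ[b/h](ρ[x/v](S)))) → 11
  (S ⋈[h=b] (R ∪ π[x,b](ρ[b/h](ρ[x/v](S))))) → 17
  γ[x; MIN(h)→f]((S ⋈[h=b] (R ∪ π[x,b](ρ[b/h](ρ[x/v](S)))))) → 4

== RESULT ==
x | f
p | 4
q | 4
r | 4
s | 9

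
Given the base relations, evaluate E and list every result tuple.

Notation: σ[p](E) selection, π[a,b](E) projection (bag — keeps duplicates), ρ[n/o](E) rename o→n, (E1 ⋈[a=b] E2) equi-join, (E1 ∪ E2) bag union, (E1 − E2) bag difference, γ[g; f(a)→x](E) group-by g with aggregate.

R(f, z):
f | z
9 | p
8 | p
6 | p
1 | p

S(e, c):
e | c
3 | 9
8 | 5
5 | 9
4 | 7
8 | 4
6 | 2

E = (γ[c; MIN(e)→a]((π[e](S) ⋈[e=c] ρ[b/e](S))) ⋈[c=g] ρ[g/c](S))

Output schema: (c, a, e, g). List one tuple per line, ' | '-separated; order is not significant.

Row counts bottom-up:
  S → 6
  π[e](S) → 6
  S → 6
  ρ[b/e](S) → 6
  (π[e](S) ⋈[e=c] ρ[b/e](S)) → 2
  γ[c; MIN(e)→a]((π[e](S) ⋈[e=c] ρ[b/e](S))) → 2
  S → 6
  ρ[g/c](S) → 6
  (γ[c; MIN(e)→a]((π[e](S) ⋈[e=c] ρ[b/e](S))) ⋈[c=g] ρ[g/c](S)) → 2

== RESULT ==
c | a | e | g
4 | 4 | 8 | 4
5 | 5 | 8 | 5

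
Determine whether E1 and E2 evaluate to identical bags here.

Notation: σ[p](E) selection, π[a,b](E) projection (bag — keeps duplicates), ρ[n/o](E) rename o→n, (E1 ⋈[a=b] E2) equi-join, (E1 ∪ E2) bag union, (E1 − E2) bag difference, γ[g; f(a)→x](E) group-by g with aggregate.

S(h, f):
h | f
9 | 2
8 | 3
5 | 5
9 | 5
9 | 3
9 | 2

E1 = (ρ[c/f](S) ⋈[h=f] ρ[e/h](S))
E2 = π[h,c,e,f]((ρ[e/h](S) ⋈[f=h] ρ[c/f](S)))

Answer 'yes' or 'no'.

E1 row counts bottom-up:
  S → 6
  ρ[c/f](S) → 6
  S → 6
  ρ[e/h](S) → 6
  (ρ[c/f](S) ⋈[h=f] ρ[e/h](S)) → 2
E2 row counts bottom-up:
  S → 6
  ρ[e/h](S) → 6
  S → 6
  ρ[c/f](S) → 6
  (ρ[e/h](S) ⋈[f=h] ρ[c/f](S)) → 2
  π[h,c,e,f]((ρ[e/h](S) ⋈[f=h] ρ[c/f](S))) → 2

E1 and E2 produce the same multiset:
h | c | e | f
5 | 5 | 5 | 5
5 | 5 | 9 | 5

yes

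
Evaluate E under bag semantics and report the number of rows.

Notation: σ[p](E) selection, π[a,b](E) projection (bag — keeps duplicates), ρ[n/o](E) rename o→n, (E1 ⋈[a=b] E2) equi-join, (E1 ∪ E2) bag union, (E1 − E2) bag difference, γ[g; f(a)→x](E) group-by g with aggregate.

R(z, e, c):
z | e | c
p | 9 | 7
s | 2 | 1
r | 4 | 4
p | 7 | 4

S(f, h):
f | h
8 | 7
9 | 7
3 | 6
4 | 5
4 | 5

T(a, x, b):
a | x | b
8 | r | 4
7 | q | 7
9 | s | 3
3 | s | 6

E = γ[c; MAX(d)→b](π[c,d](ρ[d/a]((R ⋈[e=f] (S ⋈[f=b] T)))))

Row counts bottom-up:
  R → 4
  S → 5
  T → 4
  (S ⋈[f=b] T) → 3
  (R ⋈[e=f] (S ⋈[f=b] T)) → 2
  ρ[d/a]((R ⋈[e=f] (S ⋈[f=b] T))) → 2
  π[c,d](ρ[d/a]((R ⋈[e=f] (S ⋈[f=b] T)))) → 2
  γ[c; MAX(d)→b](π[c,d](ρ[d/a]((R ⋈[e=f] (S ⋈[f=b] T))))) → 1

|E| = 1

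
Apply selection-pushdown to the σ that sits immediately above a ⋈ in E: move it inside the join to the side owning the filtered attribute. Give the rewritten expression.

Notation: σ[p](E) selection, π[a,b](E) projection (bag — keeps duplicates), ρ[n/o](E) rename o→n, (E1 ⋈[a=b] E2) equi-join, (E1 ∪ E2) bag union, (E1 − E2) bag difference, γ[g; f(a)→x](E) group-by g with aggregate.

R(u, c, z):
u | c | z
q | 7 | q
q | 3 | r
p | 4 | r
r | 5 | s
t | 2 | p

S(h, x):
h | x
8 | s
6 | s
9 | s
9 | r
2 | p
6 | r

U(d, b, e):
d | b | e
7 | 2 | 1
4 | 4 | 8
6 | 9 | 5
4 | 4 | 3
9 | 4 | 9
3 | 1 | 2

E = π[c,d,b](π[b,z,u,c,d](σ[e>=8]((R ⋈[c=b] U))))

σ filters on e, owned by the right side.
E' = π[c,d,b](π[b,z,u,c,d]((R ⋈[c=b] σ[e>=8](U))))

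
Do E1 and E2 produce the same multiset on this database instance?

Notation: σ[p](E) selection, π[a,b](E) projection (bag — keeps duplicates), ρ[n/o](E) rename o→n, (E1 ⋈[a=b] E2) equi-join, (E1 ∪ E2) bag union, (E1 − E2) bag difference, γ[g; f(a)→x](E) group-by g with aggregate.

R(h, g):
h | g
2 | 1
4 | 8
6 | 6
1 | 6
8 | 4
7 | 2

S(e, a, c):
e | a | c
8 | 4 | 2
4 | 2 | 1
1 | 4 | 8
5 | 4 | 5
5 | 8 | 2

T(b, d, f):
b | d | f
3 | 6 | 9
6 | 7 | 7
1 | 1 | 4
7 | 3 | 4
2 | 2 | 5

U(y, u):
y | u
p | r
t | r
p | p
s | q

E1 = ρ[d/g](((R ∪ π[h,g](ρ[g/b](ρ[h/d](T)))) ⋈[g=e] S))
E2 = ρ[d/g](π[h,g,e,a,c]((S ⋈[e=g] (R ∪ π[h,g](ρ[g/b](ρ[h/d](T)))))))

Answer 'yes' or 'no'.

E1 stepwise |·|:
  R → 6
  T → 5
  ρ[h/d](T) → 5
  ρ[g/b](ρ[h/d](T)) → 5
  π[h,g](ρ[g/b](ρ[h/d](T))) → 5
  (R ∪ π[h,g](ρ[g/b](ρ[h/d](T)))) → 11
  S → 5
  ((R ∪ π[h,g](ρ[g/b](ρ[h/d](T)))) ⋈[g=e] S) → 4
  ρ[d/g](((R ∪ π[h,g](ρ[g/b](ρ[h/d](T)))) ⋈[g=e] S)) → 4
E2 stepwise |·|:
  S → 5
  R → 6
  T → 5
  ρ[h/d](T) → 5
  ρ[g/b](ρ[h/d](T)) → 5
  π[h,g](ρ[g/b](ρ[h/d](T))) → 5
  (R ∪ π[h,g](ρ[g/b](ρ[h/d](T)))) → 11
  (S ⋈[e=g] (R ∪ π[h,g](ρ[g/b](ρ[h/d](T))))) → 4
  π[h,g,e,a,c]((S ⋈[e=g] (R ∪ π[h,g](ρ[g/b](ρ[h/d](T)))))) → 4
  ρ[d/g](π[h,g,e,a,c]((S ⋈[e=g] (R ∪ π[h,g](ρ[g/b](ρ[h/d](T))))))) → 4

E1 and E2 produce the same multiset:
h | d | e | a | c
1 | 1 | 1 | 4 | 8
2 | 1 | 1 | 4 | 8
4 | 8 | 8 | 4 | 2
8 | 4 | 4 | 2 | 1

yes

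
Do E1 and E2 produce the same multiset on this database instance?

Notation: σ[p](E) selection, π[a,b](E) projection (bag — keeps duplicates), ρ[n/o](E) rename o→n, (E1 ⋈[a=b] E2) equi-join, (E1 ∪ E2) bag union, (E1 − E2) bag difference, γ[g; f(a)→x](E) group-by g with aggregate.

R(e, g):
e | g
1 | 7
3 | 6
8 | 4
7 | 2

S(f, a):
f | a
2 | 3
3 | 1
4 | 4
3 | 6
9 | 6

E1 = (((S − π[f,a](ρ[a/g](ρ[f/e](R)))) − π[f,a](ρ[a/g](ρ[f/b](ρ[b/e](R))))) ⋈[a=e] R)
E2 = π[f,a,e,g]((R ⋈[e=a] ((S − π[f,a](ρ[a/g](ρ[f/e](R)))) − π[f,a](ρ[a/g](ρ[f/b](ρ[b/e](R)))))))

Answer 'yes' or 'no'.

E1 per-node cardinality:
  S → 5
  R → 4
  ρ[f/e](R) → 4
  ρ[a/g](ρ[f/e](R)) → 4
  π[f,a](ρ[a/g](ρ[f/e](R))) → 4
  (S − π[f,a](ρ[a/g](ρ[f/e](R)))) → 4
  R → 4
  ρ[b/e](R) → 4
  ρ[f/b](ρ[b/e](R)) → 4
  ρ[a/g](ρ[f/b](ρ[b/e](R))) → 4
  π[f,a](ρ[a/g](ρ[f/b](ρ[b/e](R)))) → 4
  ((S − π[f,a](ρ[a/g](ρ[f/e](R)))) − π[f,a](ρ[a/g](ρ[f/b](ρ[b/e](R))))) → 4
  R → 4
  (((S − π[f,a](ρ[a/g](ρ[f/e](R)))) − π[f,a](ρ[a/g](ρ[f/b](ρ[b/e](R))))) ⋈[a=e] R) → 2
E2 per-node cardinality:
  R → 4
  S → 5
  R → 4
  ρ[f/e](R) → 4
  ρ[a/g](ρ[f/e](R)) → 4
  π[f,a](ρ[a/g](ρ[f/e](R))) → 4
  (S − π[f,a](ρ[a/g](ρ[f/e](R)))) → 4
  R → 4
  ρ[b/e](R) → 4
  ρ[f/b](ρ[b/e](R)) → 4
  ρ[a/g](ρ[f/b](ρ[b/e](R))) → 4
  π[f,a](ρ[a/g](ρ[f/b](ρ[b/e](R)))) → 4
  ((S − π[f,a](ρ[a/g](ρ[f/e](R)))) − π[f,a](ρ[a/g](ρ[f/b](ρ[b/e](R))))) → 4
  (R ⋈[e=a] ((S − π[f,a](ρ[a/g](ρ[f/e](R)))) − π[f,a](ρ[a/g](ρ[f/b](ρ[b/e](R)))))) → 2
  π[f,a,e,g]((R ⋈[e=a] ((S − π[f,a](ρ[a/g](ρ[f/e](R)))) − π[f,a](ρ[a/g](ρ[f/b](ρ[b/e](R))))))) → 2

E1 and E2 produce the same multiset:
f | a | e | g
2 | 3 | 3 | 6
3 | 1 | 1 | 7

yes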